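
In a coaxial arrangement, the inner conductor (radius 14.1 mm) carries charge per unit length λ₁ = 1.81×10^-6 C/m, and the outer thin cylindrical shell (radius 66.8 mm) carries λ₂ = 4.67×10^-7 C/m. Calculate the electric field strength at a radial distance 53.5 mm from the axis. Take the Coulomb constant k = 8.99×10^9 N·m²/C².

|E| ≈ 6.08×10^5 N/C

Take a coaxial cylindrical Gaussian surface of radius r = 53.5 mm and length L (between the conductors, 14.1 mm < r < 66.8 mm).
The shell at 66.8 mm lies outside the Gaussian surface, so λ_enc = λ₁ = 1.81×10^-6 C/m.
Applying ∮E·dA = Q_enc/ε₀ with the end caps contributing no flux:
E = 2k|λ_enc|/r = 2(8.99×10^9)(1.81e-6)/(0.0535) = 6.08×10^5 N/C.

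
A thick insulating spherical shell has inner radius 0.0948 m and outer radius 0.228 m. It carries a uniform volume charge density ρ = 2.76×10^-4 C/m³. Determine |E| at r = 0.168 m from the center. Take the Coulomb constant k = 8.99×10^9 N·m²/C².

By spherical symmetry E is radial; choose a Gaussian sphere of radius r = 0.168 m (within the shell material, 0.0948 m < r < 0.228 m).
Enclosed charge is the volume from a to r: Q_enc = (4π/3)ρ(r³ − a³) = 4.497×10^-6 C.
Applying ∮E·dA = Q_enc/ε₀ with Φ = E(4πr²):
E = k|Q_enc|/r² = (8.99×10^9)(4.497×10^-6)/(0.168)² = 1.43×10^6 N/C.

E ≈ 1.43×10^6 N/C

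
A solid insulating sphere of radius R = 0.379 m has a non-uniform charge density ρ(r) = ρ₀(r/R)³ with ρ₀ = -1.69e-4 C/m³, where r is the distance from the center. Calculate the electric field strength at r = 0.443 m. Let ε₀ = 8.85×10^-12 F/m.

Use a concentric Gaussian sphere at r = 0.443 m (r > R, all charge enclosed).
Q_enc = 4π ∫₀^R ρ₀(r'/R)^3 r'² dr' = 4πρ₀R³/6 = -1.927×10^-5 C.
By Gauss's law, ∮E·dA = E·4πr² = Q_enc/ε₀.
E = |Q_enc|/(4πε₀r²) = (1.927e-5)/(4π·8.85×10^-12·(0.443)²) = 8.83×10^5 N/C.

E = 8.83×10^5 N/C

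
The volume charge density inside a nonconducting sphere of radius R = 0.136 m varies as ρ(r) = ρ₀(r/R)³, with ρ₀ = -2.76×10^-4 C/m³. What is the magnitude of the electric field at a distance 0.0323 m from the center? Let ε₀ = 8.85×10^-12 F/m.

Symmetry ⇒ E = E(r) r̂. Gaussian sphere of radius r = 0.0323 m (r < R).
Q_enc = ∫₀^r ρ(r')·4πr'² dr' = (4πρ₀/R³) ∫₀^r r'^5 dr' = 4πρ₀ r^6/(6·R³) = -2.61×10^-10 C.
Applying ∮E·dA = Q_enc/ε₀ with Φ = E(4πr²):
E = |Q_enc|/(4πε₀r²) = (2.61e-10)/(4π·8.85×10^-12·(0.0323)²) = 2.25e3 N/C.

|E| ≈ 2.25×10^3 N/C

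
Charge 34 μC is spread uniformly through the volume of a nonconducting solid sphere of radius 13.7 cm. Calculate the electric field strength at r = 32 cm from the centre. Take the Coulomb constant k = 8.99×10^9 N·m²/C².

2.98×10^6 N/C

Symmetry ⇒ E = E(r) r̂. Gaussian sphere of radius r = 32 cm (r > R, so the entire charge is enclosed).
Q_enc = 34 μC = 3.40×10^-5 C.
Since E is radial and uniform over the Gaussian sphere, Φ = E·4πr² = Q_enc/ε₀.
E = k|Q_enc|/r² = (8.99×10^9)(3.40×10^-5)/(0.32)² = 2.98×10^6 N/C.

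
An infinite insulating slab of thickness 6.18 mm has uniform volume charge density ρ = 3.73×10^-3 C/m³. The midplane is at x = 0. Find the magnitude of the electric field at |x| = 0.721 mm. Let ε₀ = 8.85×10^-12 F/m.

By symmetry E is perpendicular to the slab. A Gaussian pillbox from −0.721 mm to +0.721 mm (face area A) lies entirely within the slab.
Q_enc = ρ·(2x)·A and flux = 2EA, so 2EA = 2ρxA/ε₀ ⇒ E = |ρ|x/ε₀.
E = (3.73e-3)(0.000721)/(8.85×10^-12) = 3.04×10^5 N/C.

|E| ≈ 3.04e5 V/m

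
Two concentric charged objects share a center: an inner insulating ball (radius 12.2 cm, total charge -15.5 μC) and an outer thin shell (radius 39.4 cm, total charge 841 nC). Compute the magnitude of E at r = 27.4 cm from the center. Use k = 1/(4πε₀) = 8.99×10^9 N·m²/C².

By spherical symmetry E is radial; choose a Gaussian sphere of radius r = 27.4 cm (between the bodies, 12.2 cm < r < 39.4 cm).
Only the inner charge is enclosed; the outer shell contributes nothing inside itself. Q_enc = -15.5 μC = -1.55×10^-5 C.
By Gauss's law, ∮E·dA = E·4πr² = Q_enc/ε₀.
E = k|Q_enc|/r² = (8.99×10^9)(1.55×10^-5)/(0.274)² = 1.86×10^6 N/C.

E = 1.86e6 N/C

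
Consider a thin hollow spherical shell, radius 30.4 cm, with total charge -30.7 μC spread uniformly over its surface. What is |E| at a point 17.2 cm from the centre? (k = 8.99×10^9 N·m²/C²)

|E| = 0 V/m

Symmetry ⇒ E = E(r) r̂. Gaussian sphere of radius r = 17.2 cm (inside the shell, r < 30.4 cm).
No charge lies within this surface, so Q_enc = 0 and Gauss's law gives E·4πr² = 0 ⇒ E = 0.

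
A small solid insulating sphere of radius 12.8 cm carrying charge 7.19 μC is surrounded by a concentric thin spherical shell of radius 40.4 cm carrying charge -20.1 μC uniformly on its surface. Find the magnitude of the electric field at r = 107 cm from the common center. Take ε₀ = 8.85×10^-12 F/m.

|E| = 1.01×10^5 N/C

Symmetry ⇒ E = E(r) r̂. Gaussian sphere of radius r = 107 cm (r > 40.4 cm, enclosing both).
Q_enc = (7.19 μC) + (-20.1 μC) = -1.291e-5 C.
By Gauss's law, ∮E·dA = E·4πr² = Q_enc/ε₀.
E = |Q_enc|/(4πε₀r²) = (1.291e-5)/(4π·8.85×10^-12·(1.07)²) = 1.01e5 N/C.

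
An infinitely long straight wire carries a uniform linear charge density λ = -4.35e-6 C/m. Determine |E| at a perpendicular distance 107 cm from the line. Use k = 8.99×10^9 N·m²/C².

E ≈ 7.31e4 V/m

Choose a coaxial cylinder of radius r = 107 cm (arbitrary length L) as the Gaussian surface.
Q_enc = λL, so λ_enc = -4.35×10^-6 C/m.
By Gauss's law (flux through the curved wall only), E·2πrL = λ_enc L/ε₀.
E = 2k|λ_enc|/r = 2(8.99×10^9)(4.35e-6)/(1.07) = 7.31e4 N/C.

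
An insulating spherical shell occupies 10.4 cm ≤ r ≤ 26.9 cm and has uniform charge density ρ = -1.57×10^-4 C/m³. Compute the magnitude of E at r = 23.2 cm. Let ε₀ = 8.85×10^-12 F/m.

Symmetry ⇒ E = E(r) r̂. Gaussian sphere of radius r = 23.2 cm (within the shell material, 10.4 cm < r < 26.9 cm).
Enclosed charge is the volume from a to r: Q_enc = (4π/3)ρ(r³ − a³) = -7.472e-6 C.
Applying ∮E·dA = Q_enc/ε₀ with Φ = E(4πr²):
E = |Q_enc|/(4πε₀r²) = (7.472×10^-6)/(4π·8.85×10^-12·(0.232)²) = 1.25e6 N/C.

1.25×10^6 N/C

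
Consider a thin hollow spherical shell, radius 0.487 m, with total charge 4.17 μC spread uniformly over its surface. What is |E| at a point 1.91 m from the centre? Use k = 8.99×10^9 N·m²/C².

|E| = 1.03×10^4 N/C

Use a concentric Gaussian sphere at r = 1.91 m (r > 0.487 m).
The entire shell is enclosed: Q_enc = 4.17×10^-6 C.
Applying ∮E·dA = Q_enc/ε₀ with Φ = E(4πr²):
E = k|Q_enc|/r² = (8.99×10^9)(4.17e-6)/(1.91)² = 1.03×10^4 N/C.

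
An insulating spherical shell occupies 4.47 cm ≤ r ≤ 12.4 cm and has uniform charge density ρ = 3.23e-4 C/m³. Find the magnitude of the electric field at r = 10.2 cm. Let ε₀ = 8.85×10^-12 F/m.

Take a concentric spherical Gaussian surface of radius r = 10.2 cm (within the shell material, 4.47 cm < r < 12.4 cm).
Enclosed charge is the volume from a to r: Q_enc = (4π/3)ρ(r³ − a³) = 1.315×10^-6 C.
Applying ∮E·dA = Q_enc/ε₀ with Φ = E(4πr²):
E = |Q_enc|/(4πε₀r²) = (1.315×10^-6)/(4π·8.85×10^-12·(0.102)²) = 1.14×10^6 N/C.

E ≈ 1.14e6 N/C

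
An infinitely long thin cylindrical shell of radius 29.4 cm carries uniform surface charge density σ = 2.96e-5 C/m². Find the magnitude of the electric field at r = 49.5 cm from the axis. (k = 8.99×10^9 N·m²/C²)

|E| ≈ 1.99×10^6 V/m

Take a coaxial cylindrical Gaussian surface of radius r = 49.5 cm and length L (r > 29.4 cm).
The whole shell is enclosed: λ_enc = σ·2πR = (2.96e-5)·2π·(0.294) = 5.468e-5 C/m.
By Gauss's law (flux through the curved wall only), E·2πrL = λ_enc L/ε₀.
E = 2k|λ_enc|/r = 2(8.99×10^9)(5.468×10^-5)/(0.495) = 1.99×10^6 N/C.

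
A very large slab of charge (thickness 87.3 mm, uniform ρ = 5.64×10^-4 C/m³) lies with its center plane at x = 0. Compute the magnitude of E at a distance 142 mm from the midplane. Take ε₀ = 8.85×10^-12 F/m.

The point |x| = 142 mm lies outside the slab (half-thickness 0.04365 m). A symmetric pillbox spanning the full slab encloses Q_enc = ρ·d·A.
Flux = 2EA ⇒ E = |ρ|d/(2ε₀), independent of distance outside.
E = (5.64e-4)(0.0873)/(2·8.85×10^-12) = 2.78×10^6 N/C.

E ≈ 2.78×10^6 N/C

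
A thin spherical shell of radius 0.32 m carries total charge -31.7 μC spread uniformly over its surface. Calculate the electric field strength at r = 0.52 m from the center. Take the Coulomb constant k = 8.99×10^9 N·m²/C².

By spherical symmetry E is radial; choose a Gaussian sphere of radius r = 0.52 m (r > 0.32 m).
The entire shell is enclosed: Q_enc = -3.17×10^-5 C.
Since E is radial and uniform over the Gaussian sphere, Φ = E·4πr² = Q_enc/ε₀.
E = k|Q_enc|/r² = (8.99×10^9)(3.17e-5)/(0.52)² = 1.05×10^6 N/C.

E = 1.05×10^6 V/m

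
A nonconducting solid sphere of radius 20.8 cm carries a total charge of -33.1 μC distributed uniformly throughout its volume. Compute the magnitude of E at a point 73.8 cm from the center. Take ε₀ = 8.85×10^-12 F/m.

5.46×10^5 N/C

Take a concentric spherical Gaussian surface of radius r = 73.8 cm (r > R, so the entire charge is enclosed).
Q_enc = -33.1 μC = -3.31×10^-5 C.
Since E is radial and uniform over the Gaussian sphere, Φ = E·4πr² = Q_enc/ε₀.
E = |Q_enc|/(4πε₀r²) = (3.31×10^-5)/(4π·8.85×10^-12·(0.738)²) = 5.46×10^5 N/C.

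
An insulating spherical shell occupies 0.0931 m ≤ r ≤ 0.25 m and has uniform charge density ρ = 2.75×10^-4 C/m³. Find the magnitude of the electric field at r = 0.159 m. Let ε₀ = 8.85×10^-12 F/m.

1.32×10^6 V/m

By spherical symmetry E is radial; choose a Gaussian sphere of radius r = 0.159 m (within the shell material, 0.0931 m < r < 0.25 m).
Only the shell between 0.0931 m and r is enclosed: Q_enc = ρ·(4π/3)(r³ − a³) = (2.75e-4)·(4π/3)·((0.159)³ − (0.0931)³) = 3.701×10^-6 C.
Gauss's law: E·4πr² = Q_enc/ε₀.
E = |Q_enc|/(4πε₀r²) = (3.701×10^-6)/(4π·8.85×10^-12·(0.159)²) = 1.32×10^6 N/C.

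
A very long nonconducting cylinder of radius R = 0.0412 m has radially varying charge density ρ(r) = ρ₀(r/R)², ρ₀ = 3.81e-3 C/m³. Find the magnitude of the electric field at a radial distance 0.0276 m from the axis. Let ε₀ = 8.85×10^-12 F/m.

Coaxial Gaussian cylinder, radius r = 0.0276 m, length L (r < R).
λ_enc = ∫₀^r ρ(r')·2πr' dr' = (2πρ₀/R²)·r^4/4 = 2.046×10^-6 C/m.
Applying ∮E·dA = Q_enc/ε₀ with the end caps contributing no flux:
E = |λ_enc|/(2πε₀r) = (2.046e-6)/(2π·8.85×10^-12·0.0276) = 1.33×10^6 N/C.

|E| ≈ 1.33e6 V/m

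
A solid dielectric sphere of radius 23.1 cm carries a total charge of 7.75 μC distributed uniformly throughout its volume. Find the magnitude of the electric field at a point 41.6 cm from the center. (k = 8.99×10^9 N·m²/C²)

Symmetry ⇒ E = E(r) r̂. Gaussian sphere of radius r = 41.6 cm (r > R, so the entire charge is enclosed).
Q_enc = 7.75 μC = 7.75×10^-6 C.
Applying ∮E·dA = Q_enc/ε₀ with Φ = E(4πr²):
E = k|Q_enc|/r² = (8.99×10^9)(7.75e-6)/(0.416)² = 4.03×10^5 N/C.

|E| ≈ 4.03×10^5 N/C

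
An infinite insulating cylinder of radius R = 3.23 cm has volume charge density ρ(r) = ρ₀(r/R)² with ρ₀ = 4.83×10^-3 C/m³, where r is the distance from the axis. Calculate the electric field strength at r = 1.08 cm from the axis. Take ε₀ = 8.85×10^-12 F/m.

1.65×10^5 N/C

By cylindrical symmetry E is radial; use a coaxial Gaussian cylinder of radius 1.08 cm and length L (r < R).
Integrating ρ over the cross-section to radius r: λ_enc = (2πρ₀/R²) ∫₀^r r'^3 dr' = 2πρ₀ r^4/(4·R²) = 9.894×10^-8 C/m.
By Gauss's law (flux through the curved wall only), E·2πrL = λ_enc L/ε₀.
E = |λ_enc|/(2πε₀r) = (9.894×10^-8)/(2π·8.85×10^-12·0.0108) = 1.65×10^5 N/C.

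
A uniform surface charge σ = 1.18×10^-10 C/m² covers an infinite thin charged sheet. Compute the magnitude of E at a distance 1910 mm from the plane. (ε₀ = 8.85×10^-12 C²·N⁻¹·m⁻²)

6.67 N/C

The symmetry is planar: E is normal to the sheet and the same magnitude on both sides. Take a pillbox straddling the sheet with end-cap area A.
Only the two end caps contribute flux: Φ = 2EA. With Q_enc = σA, Gauss's law gives E = |σ|/(2ε₀).
E = |σ|/(2ε₀) = (1.18×10^-10)/(2·8.85×10^-12) = 6.67 N/C.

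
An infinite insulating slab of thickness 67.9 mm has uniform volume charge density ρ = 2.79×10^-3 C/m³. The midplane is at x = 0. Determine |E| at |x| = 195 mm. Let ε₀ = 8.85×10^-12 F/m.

|E| ≈ 1.07e7 N/C

The point |x| = 195 mm lies outside the slab (half-thickness 0.03395 m). A symmetric pillbox spanning the full slab encloses Q_enc = ρ·d·A.
Flux = 2EA ⇒ E = |ρ|d/(2ε₀), independent of distance outside.
E = (2.79e-3)(0.0679)/(2·8.85×10^-12) = 1.07e7 N/C.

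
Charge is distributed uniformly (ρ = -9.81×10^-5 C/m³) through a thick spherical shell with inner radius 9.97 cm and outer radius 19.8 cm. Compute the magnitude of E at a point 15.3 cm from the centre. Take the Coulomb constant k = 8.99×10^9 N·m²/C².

|E| ≈ 4.09×10^5 V/m

Use a concentric Gaussian sphere at r = 15.3 cm (within the shell material, 9.97 cm < r < 19.8 cm).
Enclosed charge is the volume from a to r: Q_enc = (4π/3)ρ(r³ − a³) = -1.065e-6 C.
By Gauss's law, ∮E·dA = E·4πr² = Q_enc/ε₀.
E = k|Q_enc|/r² = (8.99×10^9)(1.065×10^-6)/(0.153)² = 4.09e5 N/C.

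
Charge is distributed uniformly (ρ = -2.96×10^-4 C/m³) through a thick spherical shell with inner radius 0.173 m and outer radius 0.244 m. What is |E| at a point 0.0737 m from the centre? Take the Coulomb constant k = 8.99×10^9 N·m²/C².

E = 0 (no enclosed charge)

Take a concentric spherical Gaussian surface of radius r = 0.0737 m (r < 0.173 m, inside the empty cavity).
No charge is enclosed, so by Gauss's law E·4πr² = 0 ⇒ E = 0.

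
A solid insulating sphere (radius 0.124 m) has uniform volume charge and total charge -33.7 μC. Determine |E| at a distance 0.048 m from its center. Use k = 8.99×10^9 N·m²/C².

Use a concentric Gaussian sphere at r = 0.048 m (r < R).
For a uniform sphere the enclosed fraction is (r/R)³, so Q_enc = (-33.7 μC)(0.048/0.124)³ = -1.955×10^-6 C.
Since E is radial and uniform over the Gaussian sphere, Φ = E·4πr² = Q_enc/ε₀.
E = k|Q_enc|/r² = (8.99×10^9)(1.955×10^-6)/(0.048)² = 7.63×10^6 N/C.

7.63×10^6 N/C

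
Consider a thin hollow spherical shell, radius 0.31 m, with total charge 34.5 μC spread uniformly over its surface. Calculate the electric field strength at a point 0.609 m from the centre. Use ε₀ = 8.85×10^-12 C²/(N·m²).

Symmetry ⇒ E = E(r) r̂. Gaussian sphere of radius r = 0.609 m (r > 0.31 m).
The entire shell is enclosed: Q_enc = 3.45×10^-5 C.
By Gauss's law, ∮E·dA = E·4πr² = Q_enc/ε₀.
E = |Q_enc|/(4πε₀r²) = (3.45×10^-5)/(4π·8.85×10^-12·(0.609)²) = 8.36×10^5 N/C.

|E| = 8.36e5 V/m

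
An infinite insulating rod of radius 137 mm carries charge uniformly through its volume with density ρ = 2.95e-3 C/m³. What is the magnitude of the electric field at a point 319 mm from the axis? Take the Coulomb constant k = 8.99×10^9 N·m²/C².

|E| ≈ 9.80e6 N/C

By cylindrical symmetry E is radial; use a coaxial Gaussian cylinder of radius 319 mm and length L (r > 137 mm, full cross-section enclosed).
λ_enc = ρ·πR² = (2.95×10^-3)π(0.137)² = 1.739e-4 C/m.
Gauss's law: E·2πrL = λ_enc L/ε₀.
E = 2k|λ_enc|/r = 2(8.99×10^9)(1.739e-4)/(0.319) = 9.80×10^6 N/C.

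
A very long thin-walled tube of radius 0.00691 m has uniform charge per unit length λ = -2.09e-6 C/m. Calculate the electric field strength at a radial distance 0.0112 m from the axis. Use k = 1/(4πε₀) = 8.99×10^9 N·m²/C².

|E| ≈ 3.36×10^6 N/C

Coaxial Gaussian cylinder, radius r = 0.0112 m, length L (r > 0.00691 m).
The full line charge is enclosed: λ_enc = -2.09×10^-6 C/m.
By Gauss's law (flux through the curved wall only), E·2πrL = λ_enc L/ε₀.
E = 2k|λ_enc|/r = 2(8.99×10^9)(2.09×10^-6)/(0.0112) = 3.36×10^6 N/C.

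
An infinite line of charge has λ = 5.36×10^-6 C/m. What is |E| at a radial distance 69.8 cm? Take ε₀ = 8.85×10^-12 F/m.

Take a coaxial cylindrical Gaussian surface of radius r = 69.8 cm and length L.
Q_enc = λL, so λ_enc = 5.36×10^-6 C/m.
By Gauss's law (flux through the curved wall only), E·2πrL = λ_enc L/ε₀.
E = |λ_enc|/(2πε₀r) = (5.36×10^-6)/(2π·8.85×10^-12·0.698) = 1.38×10^5 N/C.

|E| ≈ 1.38e5 N/C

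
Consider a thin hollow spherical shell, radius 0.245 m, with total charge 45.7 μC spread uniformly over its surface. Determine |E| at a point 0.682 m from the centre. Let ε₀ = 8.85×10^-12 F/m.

E ≈ 8.83×10^5 V/m

Symmetry ⇒ E = E(r) r̂. Gaussian sphere of radius r = 0.682 m (r > 0.245 m).
The entire shell is enclosed: Q_enc = 4.57×10^-5 C.
Applying ∮E·dA = Q_enc/ε₀ with Φ = E(4πr²):
E = |Q_enc|/(4πε₀r²) = (4.57×10^-5)/(4π·8.85×10^-12·(0.682)²) = 8.83e5 N/C.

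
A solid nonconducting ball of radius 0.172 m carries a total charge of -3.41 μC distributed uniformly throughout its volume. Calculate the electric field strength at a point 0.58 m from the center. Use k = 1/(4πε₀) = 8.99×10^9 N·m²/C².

Use a concentric Gaussian sphere at r = 0.58 m (r > R, so the entire charge is enclosed).
Q_enc = -3.41 μC = -3.41e-6 C.
By Gauss's law, ∮E·dA = E·4πr² = Q_enc/ε₀.
E = k|Q_enc|/r² = (8.99×10^9)(3.41e-6)/(0.58)² = 9.11e4 N/C.

9.11e4 N/C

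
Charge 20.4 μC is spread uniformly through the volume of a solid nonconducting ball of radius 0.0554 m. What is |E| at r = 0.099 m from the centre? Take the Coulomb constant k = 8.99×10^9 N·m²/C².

By spherical symmetry E is radial; choose a Gaussian sphere of radius r = 0.099 m (r > R, so the entire charge is enclosed).
Q_enc = 20.4 μC = 2.04×10^-5 C.
Applying ∮E·dA = Q_enc/ε₀ with Φ = E(4πr²):
E = k|Q_enc|/r² = (8.99×10^9)(2.04e-5)/(0.099)² = 1.87e7 N/C.

E = 1.87×10^7 N/C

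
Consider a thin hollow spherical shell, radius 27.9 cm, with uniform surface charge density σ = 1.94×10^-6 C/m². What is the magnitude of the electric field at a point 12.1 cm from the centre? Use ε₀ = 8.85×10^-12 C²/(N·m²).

Take a concentric spherical Gaussian surface of radius r = 12.1 cm (inside the shell, r < 27.9 cm).
No charge lies within this surface, so Q_enc = 0 and Gauss's law gives E·4πr² = 0 ⇒ E = 0.

|E| = 0 N/C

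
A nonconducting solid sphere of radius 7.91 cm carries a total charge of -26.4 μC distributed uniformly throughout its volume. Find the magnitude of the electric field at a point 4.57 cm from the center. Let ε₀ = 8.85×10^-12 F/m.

Use a concentric Gaussian sphere at r = 4.57 cm (r < R).
Only the charge within r is enclosed: Q_enc = Q·(r/R)³ = (-26.4 μC)·(4.57 cm/7.91 cm)³ = -5.091e-6 C.
By Gauss's law, ∮E·dA = E·4πr² = Q_enc/ε₀.
E = |Q_enc|/(4πε₀r²) = (5.091×10^-6)/(4π·8.85×10^-12·(0.0457)²) = 2.19×10^7 N/C.

|E| ≈ 2.19e7 V/m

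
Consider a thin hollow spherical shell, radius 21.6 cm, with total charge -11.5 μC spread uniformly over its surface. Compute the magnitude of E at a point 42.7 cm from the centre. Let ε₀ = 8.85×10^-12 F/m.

Take a concentric spherical Gaussian surface of radius r = 42.7 cm (r > 21.6 cm).
The entire shell is enclosed: Q_enc = -1.15×10^-5 C.
Applying ∮E·dA = Q_enc/ε₀ with Φ = E(4πr²):
E = |Q_enc|/(4πε₀r²) = (1.15×10^-5)/(4π·8.85×10^-12·(0.427)²) = 5.67×10^5 N/C.

E ≈ 5.67×10^5 N/C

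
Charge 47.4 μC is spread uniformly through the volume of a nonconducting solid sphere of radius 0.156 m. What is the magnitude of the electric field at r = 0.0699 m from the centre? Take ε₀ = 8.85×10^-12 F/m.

|E| ≈ 7.85×10^6 V/m

Use a concentric Gaussian sphere at r = 0.0699 m (r < R).
For a uniform sphere the enclosed fraction is (r/R)³, so Q_enc = (47.4 μC)(0.0699/0.156)³ = 4.264e-6 C.
By Gauss's law, ∮E·dA = E·4πr² = Q_enc/ε₀.
E = |Q_enc|/(4πε₀r²) = (4.264e-6)/(4π·8.85×10^-12·(0.0699)²) = 7.85×10^6 N/C.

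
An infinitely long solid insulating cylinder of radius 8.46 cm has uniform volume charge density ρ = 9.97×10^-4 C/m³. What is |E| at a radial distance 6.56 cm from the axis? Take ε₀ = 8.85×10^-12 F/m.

|E| ≈ 3.70×10^6 N/C

By cylindrical symmetry E is radial; use a coaxial Gaussian cylinder of radius 6.56 cm and length L (r < R).
Enclosed charge per unit length: λ_enc = ρ·πr² = (9.97×10^-4)π(0.0656)² = 1.348e-5 C/m.
Since E is radial and uniform over the curved surface, Φ = E·2πrL = Q_enc/ε₀ = λ_enc L/ε₀.
E = |λ_enc|/(2πε₀r) = (1.348×10^-5)/(2π·8.85×10^-12·0.0656) = 3.70e6 N/C.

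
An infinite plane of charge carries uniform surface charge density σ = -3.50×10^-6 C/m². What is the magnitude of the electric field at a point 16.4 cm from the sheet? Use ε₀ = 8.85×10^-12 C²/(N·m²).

E = 1.98×10^5 V/m

The symmetry is planar: E is normal to the sheet and the same magnitude on both sides. Take a pillbox straddling the sheet with end-cap area A.
Only the two end caps contribute flux: Φ = 2EA. With Q_enc = σA, Gauss's law gives E = |σ|/(2ε₀).
E = |σ|/(2ε₀) = (3.50e-6)/(2·8.85×10^-12) = 1.98×10^5 N/C.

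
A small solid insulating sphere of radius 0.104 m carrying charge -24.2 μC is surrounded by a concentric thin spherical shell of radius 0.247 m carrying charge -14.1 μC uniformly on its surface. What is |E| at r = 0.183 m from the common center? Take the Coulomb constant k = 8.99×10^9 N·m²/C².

|E| = 6.50×10^6 V/m

Symmetry ⇒ E = E(r) r̂. Gaussian sphere of radius r = 0.183 m (between the bodies, 0.104 m < r < 0.247 m).
Only the inner charge is enclosed; the outer shell contributes nothing inside itself. Q_enc = -24.2 μC = -2.42×10^-5 C.
By Gauss's law, ∮E·dA = E·4πr² = Q_enc/ε₀.
E = k|Q_enc|/r² = (8.99×10^9)(2.42e-5)/(0.183)² = 6.50×10^6 N/C.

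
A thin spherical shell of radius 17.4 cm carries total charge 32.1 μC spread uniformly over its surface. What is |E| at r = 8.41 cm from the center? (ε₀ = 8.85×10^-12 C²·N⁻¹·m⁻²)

Take a concentric spherical Gaussian surface of radius r = 8.41 cm (inside the shell, r < 17.4 cm).
All the charge is outside the Gaussian surface: Q_enc = 0, hence E = 0 everywhere inside the shell.

E = 0 (no enclosed charge)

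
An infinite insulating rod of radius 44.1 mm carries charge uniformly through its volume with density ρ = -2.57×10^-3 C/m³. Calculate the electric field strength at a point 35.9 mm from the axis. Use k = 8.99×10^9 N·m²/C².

|E| = 5.21e6 V/m

Take a coaxial cylindrical Gaussian surface of radius r = 35.9 mm and length L (r < R).
Enclosed charge per unit length: λ_enc = ρ·πr² = (-2.57×10^-3)π(0.0359)² = -1.041e-5 C/m.
By Gauss's law (flux through the curved wall only), E·2πrL = λ_enc L/ε₀.
E = 2k|λ_enc|/r = 2(8.99×10^9)(1.041e-5)/(0.0359) = 5.21×10^6 N/C.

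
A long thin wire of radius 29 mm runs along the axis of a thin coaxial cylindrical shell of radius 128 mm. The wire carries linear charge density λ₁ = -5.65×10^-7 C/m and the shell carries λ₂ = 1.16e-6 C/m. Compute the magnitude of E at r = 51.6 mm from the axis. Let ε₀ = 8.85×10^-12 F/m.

|E| = 1.97e5 N/C

By cylindrical symmetry E is radial; use a coaxial Gaussian cylinder of radius 51.6 mm and length L (between the conductors, 29 mm < r < 128 mm).
The shell at 128 mm lies outside the Gaussian surface, so λ_enc = λ₁ = -5.65×10^-7 C/m.
Gauss's law: E·2πrL = λ_enc L/ε₀.
E = |λ_enc|/(2πε₀r) = (5.65×10^-7)/(2π·8.85×10^-12·0.0516) = 1.97×10^5 N/C.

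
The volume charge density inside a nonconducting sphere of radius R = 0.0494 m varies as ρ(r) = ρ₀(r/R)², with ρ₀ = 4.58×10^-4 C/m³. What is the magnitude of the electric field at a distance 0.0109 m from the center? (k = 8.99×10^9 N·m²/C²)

5.49×10^3 N/C

Symmetry ⇒ E = E(r) r̂. Gaussian sphere of radius r = 0.0109 m (r < R).
Q_enc = ∫₀^r ρ(r')·4πr'² dr' = (4πρ₀/R²) ∫₀^r r'^4 dr' = 4πρ₀ r^5/(5·R²) = 7.257e-11 C.
Applying ∮E·dA = Q_enc/ε₀ with Φ = E(4πr²):
E = k|Q_enc|/r² = (8.99×10^9)(7.257×10^-11)/(0.0109)² = 5.49e3 N/C.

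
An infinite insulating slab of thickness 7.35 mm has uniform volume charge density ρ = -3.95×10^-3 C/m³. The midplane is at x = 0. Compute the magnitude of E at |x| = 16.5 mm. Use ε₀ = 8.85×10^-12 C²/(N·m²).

1.64×10^6 N/C

The point |x| = 16.5 mm lies outside the slab (half-thickness 0.003675 m). A symmetric pillbox spanning the full slab encloses Q_enc = ρ·d·A.
Flux = 2EA ⇒ E = |ρ|d/(2ε₀), independent of distance outside.
E = (3.95×10^-3)(0.00735)/(2·8.85×10^-12) = 1.64×10^6 N/C.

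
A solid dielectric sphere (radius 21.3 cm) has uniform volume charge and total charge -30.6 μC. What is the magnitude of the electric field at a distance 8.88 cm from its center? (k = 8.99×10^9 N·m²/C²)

Use a concentric Gaussian sphere at r = 8.88 cm (r < R).
Only the charge within r is enclosed: Q_enc = Q·(r/R)³ = (-30.6 μC)·(8.88 cm/21.3 cm)³ = -2.217e-6 C.
Gauss's law: E·4πr² = Q_enc/ε₀.
E = k|Q_enc|/r² = (8.99×10^9)(2.217×10^-6)/(0.0888)² = 2.53×10^6 N/C.

E ≈ 2.53×10^6 V/m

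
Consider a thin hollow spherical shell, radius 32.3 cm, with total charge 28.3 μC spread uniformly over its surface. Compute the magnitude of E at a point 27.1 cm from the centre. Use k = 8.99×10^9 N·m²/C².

E = 0 (no enclosed charge)

By spherical symmetry E is radial; choose a Gaussian sphere of radius r = 27.1 cm (inside the shell, r < 32.3 cm).
All the charge is outside the Gaussian surface: Q_enc = 0, hence E = 0 everywhere inside the shell.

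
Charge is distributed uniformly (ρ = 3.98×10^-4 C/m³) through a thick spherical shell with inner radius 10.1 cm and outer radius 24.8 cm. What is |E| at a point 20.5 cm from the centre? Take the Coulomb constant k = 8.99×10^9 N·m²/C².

E ≈ 2.71×10^6 V/m

Symmetry ⇒ E = E(r) r̂. Gaussian sphere of radius r = 20.5 cm (within the shell material, 10.1 cm < r < 24.8 cm).
Only the shell between 10.1 cm and r is enclosed: Q_enc = ρ·(4π/3)(r³ − a³) = (3.98×10^-4)·(4π/3)·((0.205)³ − (0.101)³) = 1.264×10^-5 C.
By Gauss's law, ∮E·dA = E·4πr² = Q_enc/ε₀.
E = k|Q_enc|/r² = (8.99×10^9)(1.264×10^-5)/(0.205)² = 2.71×10^6 N/C.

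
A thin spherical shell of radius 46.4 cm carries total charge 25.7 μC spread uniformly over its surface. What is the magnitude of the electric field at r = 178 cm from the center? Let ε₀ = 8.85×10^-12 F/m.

|E| ≈ 7.29×10^4 N/C

By spherical symmetry E is radial; choose a Gaussian sphere of radius r = 178 cm (r > 46.4 cm).
The entire shell is enclosed: Q_enc = 2.57×10^-5 C.
Since E is radial and uniform over the Gaussian sphere, Φ = E·4πr² = Q_enc/ε₀.
E = |Q_enc|/(4πε₀r²) = (2.57×10^-5)/(4π·8.85×10^-12·(1.78)²) = 7.29×10^4 N/C.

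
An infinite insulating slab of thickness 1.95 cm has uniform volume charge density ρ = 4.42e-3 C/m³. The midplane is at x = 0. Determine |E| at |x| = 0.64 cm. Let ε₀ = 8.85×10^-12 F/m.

E = 3.20×10^6 N/C

By symmetry E is perpendicular to the slab. A Gaussian pillbox from −0.64 cm to +0.64 cm (face area A) lies entirely within the slab.
Q_enc = ρ·(2x)·A and flux = 2EA, so 2EA = 2ρxA/ε₀ ⇒ E = |ρ|x/ε₀.
E = (4.42×10^-3)(0.0064)/(8.85×10^-12) = 3.20e6 N/C.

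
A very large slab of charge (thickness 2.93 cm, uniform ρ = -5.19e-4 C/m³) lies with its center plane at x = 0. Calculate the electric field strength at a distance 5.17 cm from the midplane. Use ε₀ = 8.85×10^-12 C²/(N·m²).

The point |x| = 5.17 cm lies outside the slab (half-thickness 0.01465 m). A symmetric pillbox spanning the full slab encloses Q_enc = ρ·d·A.
Flux = 2EA ⇒ E = |ρ|d/(2ε₀), independent of distance outside.
E = (5.19×10^-4)(0.0293)/(2·8.85×10^-12) = 8.59e5 N/C.

8.59×10^5 N/C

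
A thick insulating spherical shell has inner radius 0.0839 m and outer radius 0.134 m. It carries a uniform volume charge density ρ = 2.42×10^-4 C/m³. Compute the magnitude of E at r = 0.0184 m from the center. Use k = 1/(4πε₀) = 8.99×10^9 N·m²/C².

Use a concentric Gaussian sphere at r = 0.0184 m (r < 0.0839 m, inside the empty cavity).
No charge is enclosed, so by Gauss's law E·4πr² = 0 ⇒ E = 0.

E = 0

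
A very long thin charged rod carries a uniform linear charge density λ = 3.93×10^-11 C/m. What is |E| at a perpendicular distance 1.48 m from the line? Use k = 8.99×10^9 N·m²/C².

Choose a coaxial cylinder of radius r = 1.48 m (arbitrary length L) as the Gaussian surface.
Q_enc = λL, so λ_enc = 3.93×10^-11 C/m.
Gauss's law: E·2πrL = λ_enc L/ε₀.
E = 2k|λ_enc|/r = 2(8.99×10^9)(3.93×10^-11)/(1.48) = 0.477 N/C.

0.477 N/C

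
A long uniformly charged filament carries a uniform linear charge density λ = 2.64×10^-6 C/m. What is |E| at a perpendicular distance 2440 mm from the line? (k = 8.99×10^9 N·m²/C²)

Choose a coaxial cylinder of radius r = 2440 mm (arbitrary length L) as the Gaussian surface.
Q_enc = λL, so λ_enc = 2.64×10^-6 C/m.
Applying ∮E·dA = Q_enc/ε₀ with the end caps contributing no flux:
E = 2k|λ_enc|/r = 2(8.99×10^9)(2.64×10^-6)/(2.44) = 1.95×10^4 N/C.

E = 1.95×10^4 N/C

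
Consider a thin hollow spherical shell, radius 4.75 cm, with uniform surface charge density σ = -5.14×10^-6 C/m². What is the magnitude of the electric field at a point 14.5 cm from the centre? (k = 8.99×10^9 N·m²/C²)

|E| ≈ 6.23e4 N/C

By spherical symmetry E is radial; choose a Gaussian sphere of radius r = 14.5 cm (r > 4.75 cm).
The entire shell is enclosed: Q_enc = σ·4πR² = (-5.14×10^-6)·4π·(0.0475)² = -1.457×10^-7 C.
Gauss's law: E·4πr² = Q_enc/ε₀.
E = k|Q_enc|/r² = (8.99×10^9)(1.457×10^-7)/(0.145)² = 6.23×10^4 N/C.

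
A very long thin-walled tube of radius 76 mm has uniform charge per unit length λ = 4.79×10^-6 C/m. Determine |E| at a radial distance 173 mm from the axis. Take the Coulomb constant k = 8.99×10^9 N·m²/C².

4.98×10^5 N/C

Choose a coaxial cylinder of radius r = 173 mm (arbitrary length L) as the Gaussian surface (r > 76 mm).
The full line charge is enclosed: λ_enc = 4.79×10^-6 C/m.
Applying ∮E·dA = Q_enc/ε₀ with the end caps contributing no flux:
E = 2k|λ_enc|/r = 2(8.99×10^9)(4.79×10^-6)/(0.173) = 4.98×10^5 N/C.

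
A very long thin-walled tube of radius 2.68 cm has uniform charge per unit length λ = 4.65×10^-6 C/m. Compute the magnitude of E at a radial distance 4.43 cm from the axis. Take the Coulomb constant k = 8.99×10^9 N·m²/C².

E = 1.89×10^6 N/C

Take a coaxial cylindrical Gaussian surface of radius r = 4.43 cm and length L (r > 2.68 cm).
The full line charge is enclosed: λ_enc = 4.65×10^-6 C/m.
Since E is radial and uniform over the curved surface, Φ = E·2πrL = Q_enc/ε₀ = λ_enc L/ε₀.
E = 2k|λ_enc|/r = 2(8.99×10^9)(4.65e-6)/(0.0443) = 1.89e6 N/C.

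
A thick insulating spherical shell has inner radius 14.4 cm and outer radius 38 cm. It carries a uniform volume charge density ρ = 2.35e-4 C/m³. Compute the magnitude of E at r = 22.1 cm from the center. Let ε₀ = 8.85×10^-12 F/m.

|E| ≈ 1.41×10^6 N/C

Use a concentric Gaussian sphere at r = 22.1 cm (within the shell material, 14.4 cm < r < 38 cm).
Only the shell between 14.4 cm and r is enclosed: Q_enc = ρ·(4π/3)(r³ − a³) = (2.35×10^-4)·(4π/3)·((0.221)³ − (0.144)³) = 7.686×10^-6 C.
Gauss's law: E·4πr² = Q_enc/ε₀.
E = |Q_enc|/(4πε₀r²) = (7.686×10^-6)/(4π·8.85×10^-12·(0.221)²) = 1.41e6 N/C.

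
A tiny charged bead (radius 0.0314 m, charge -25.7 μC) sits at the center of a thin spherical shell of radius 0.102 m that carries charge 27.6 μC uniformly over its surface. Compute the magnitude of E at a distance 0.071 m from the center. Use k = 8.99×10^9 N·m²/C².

Take a concentric spherical Gaussian surface of radius r = 0.071 m (between the bodies, 0.0314 m < r < 0.102 m).
The shell at 0.102 m lies outside the Gaussian surface, so Q_enc = -25.7 μC = -2.57e-5 C.
Since E is radial and uniform over the Gaussian sphere, Φ = E·4πr² = Q_enc/ε₀.
E = k|Q_enc|/r² = (8.99×10^9)(2.57×10^-5)/(0.071)² = 4.58×10^7 N/C.

4.58e7 N/C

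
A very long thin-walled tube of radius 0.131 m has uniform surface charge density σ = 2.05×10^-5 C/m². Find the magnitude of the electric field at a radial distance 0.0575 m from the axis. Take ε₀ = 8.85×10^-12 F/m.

|E| = 0 N/C

By cylindrical symmetry E is radial; use a coaxial Gaussian cylinder of radius 0.0575 m and length L (r < 0.131 m, inside the shell).
No charge is enclosed, so Gauss's law gives E·2πrL = 0 ⇒ E = 0.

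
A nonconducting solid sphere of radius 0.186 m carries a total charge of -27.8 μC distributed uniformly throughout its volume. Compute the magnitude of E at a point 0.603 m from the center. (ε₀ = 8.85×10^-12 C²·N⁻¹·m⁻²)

Symmetry ⇒ E = E(r) r̂. Gaussian sphere of radius r = 0.603 m (r > R, so the entire charge is enclosed).
Q_enc = -27.8 μC = -2.78e-5 C.
By Gauss's law, ∮E·dA = E·4πr² = Q_enc/ε₀.
E = |Q_enc|/(4πε₀r²) = (2.78×10^-5)/(4π·8.85×10^-12·(0.603)²) = 6.87e5 N/C.

|E| = 6.87×10^5 N/C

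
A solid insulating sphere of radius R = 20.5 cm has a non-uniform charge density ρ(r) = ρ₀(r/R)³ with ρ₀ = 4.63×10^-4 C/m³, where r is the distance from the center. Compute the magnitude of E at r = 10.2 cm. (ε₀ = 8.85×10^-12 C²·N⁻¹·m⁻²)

Symmetry ⇒ E = E(r) r̂. Gaussian sphere of radius r = 10.2 cm (r < R).
Q_enc = ∫₀^r ρ(r')·4πr'² dr' = (4πρ₀/R³) ∫₀^r r'^5 dr' = 4πρ₀ r^6/(6·R³) = 1.268e-7 C.
By Gauss's law, ∮E·dA = E·4πr² = Q_enc/ε₀.
E = |Q_enc|/(4πε₀r²) = (1.268e-7)/(4π·8.85×10^-12·(0.102)²) = 1.10×10^5 N/C.

|E| ≈ 1.10×10^5 N/C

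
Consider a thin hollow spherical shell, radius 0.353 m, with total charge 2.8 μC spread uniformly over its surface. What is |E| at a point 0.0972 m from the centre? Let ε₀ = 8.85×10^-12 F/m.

|E| = 0 N/C

Use a concentric Gaussian sphere at r = 0.0972 m (inside the shell, r < 0.353 m).
No charge lies within this surface, so Q_enc = 0 and Gauss's law gives E·4πr² = 0 ⇒ E = 0.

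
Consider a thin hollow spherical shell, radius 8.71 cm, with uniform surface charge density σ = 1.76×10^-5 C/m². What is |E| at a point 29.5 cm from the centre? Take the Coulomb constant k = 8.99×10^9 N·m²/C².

E ≈ 1.73e5 N/C

Use a concentric Gaussian sphere at r = 29.5 cm (r > 8.71 cm).
The entire shell is enclosed: Q_enc = σ·4πR² = (1.76e-5)·4π·(0.0871)² = 1.678×10^-6 C.
Since E is radial and uniform over the Gaussian sphere, Φ = E·4πr² = Q_enc/ε₀.
E = k|Q_enc|/r² = (8.99×10^9)(1.678×10^-6)/(0.295)² = 1.73×10^5 N/C.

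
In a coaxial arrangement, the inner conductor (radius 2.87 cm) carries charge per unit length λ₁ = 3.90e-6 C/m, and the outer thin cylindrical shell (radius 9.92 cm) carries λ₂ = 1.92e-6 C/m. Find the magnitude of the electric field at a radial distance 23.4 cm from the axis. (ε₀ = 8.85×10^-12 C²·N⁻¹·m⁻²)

Choose a coaxial cylinder of radius r = 23.4 cm (arbitrary length L) as the Gaussian surface (r > 9.92 cm, enclosing both).
λ_enc = λ₁ + λ₂ = (3.90e-6) + (1.92×10^-6) = 5.82×10^-6 C/m.
Since E is radial and uniform over the curved surface, Φ = E·2πrL = Q_enc/ε₀ = λ_enc L/ε₀.
E = |λ_enc|/(2πε₀r) = (5.82×10^-6)/(2π·8.85×10^-12·0.234) = 4.47e5 N/C.

4.47×10^5 N/C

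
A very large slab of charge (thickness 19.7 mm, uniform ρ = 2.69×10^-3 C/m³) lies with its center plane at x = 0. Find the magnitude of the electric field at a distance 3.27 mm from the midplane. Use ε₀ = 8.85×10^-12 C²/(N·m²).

By symmetry E is perpendicular to the slab. A Gaussian pillbox from −3.27 mm to +3.27 mm (face area A) lies entirely within the slab.
Q_enc = ρ·(2x)·A and flux = 2EA, so 2EA = 2ρxA/ε₀ ⇒ E = |ρ|x/ε₀.
E = (2.69×10^-3)(0.00327)/(8.85×10^-12) = 9.94×10^5 N/C.

9.94×10^5 N/C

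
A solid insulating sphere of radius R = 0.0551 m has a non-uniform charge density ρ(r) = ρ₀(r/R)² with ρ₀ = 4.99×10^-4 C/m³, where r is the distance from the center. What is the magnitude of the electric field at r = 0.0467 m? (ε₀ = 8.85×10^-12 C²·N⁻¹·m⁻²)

3.78×10^5 V/m

By spherical symmetry E is radial; choose a Gaussian sphere of radius r = 0.0467 m (r < R).
Q_enc = ∫₀^r ρ(r')·4πr'² dr' = (4πρ₀/R²) ∫₀^r r'^4 dr' = 4πρ₀ r^5/(5·R²) = 9.175×10^-8 C.
Applying ∮E·dA = Q_enc/ε₀ with Φ = E(4πr²):
E = |Q_enc|/(4πε₀r²) = (9.175×10^-8)/(4π·8.85×10^-12·(0.0467)²) = 3.78e5 N/C.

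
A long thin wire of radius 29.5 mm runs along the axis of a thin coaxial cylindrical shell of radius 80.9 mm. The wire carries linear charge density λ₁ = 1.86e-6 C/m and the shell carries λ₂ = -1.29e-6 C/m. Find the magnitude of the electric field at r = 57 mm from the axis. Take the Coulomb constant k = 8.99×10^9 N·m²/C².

Take a coaxial cylindrical Gaussian surface of radius r = 57 mm and length L (between the conductors, 29.5 mm < r < 80.9 mm).
The shell at 80.9 mm lies outside the Gaussian surface, so λ_enc = λ₁ = 1.86e-6 C/m.
Gauss's law: E·2πrL = λ_enc L/ε₀.
E = 2k|λ_enc|/r = 2(8.99×10^9)(1.86e-6)/(0.057) = 5.87×10^5 N/C.

|E| ≈ 5.87×10^5 N/C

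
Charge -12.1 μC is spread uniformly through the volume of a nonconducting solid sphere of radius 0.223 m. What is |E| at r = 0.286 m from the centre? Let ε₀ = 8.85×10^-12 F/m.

|E| = 1.33×10^6 V/m

Use a concentric Gaussian sphere at r = 0.286 m (r > R, so the entire charge is enclosed).
Q_enc = -12.1 μC = -1.21×10^-5 C.
Since E is radial and uniform over the Gaussian sphere, Φ = E·4πr² = Q_enc/ε₀.
E = |Q_enc|/(4πε₀r²) = (1.21×10^-5)/(4π·8.85×10^-12·(0.286)²) = 1.33×10^6 N/C.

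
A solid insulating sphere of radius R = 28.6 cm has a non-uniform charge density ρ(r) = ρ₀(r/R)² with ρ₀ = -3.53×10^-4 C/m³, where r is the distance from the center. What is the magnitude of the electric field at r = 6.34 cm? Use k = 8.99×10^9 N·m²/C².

Take a concentric spherical Gaussian surface of radius r = 6.34 cm (r < R).
Integrate the density: Q_enc = 4π ∫₀^r ρ₀(r'/R)^2 r'² dr' = 4πρ₀ r^5/(5·R²) = -1.111×10^-8 C.
Gauss's law: E·4πr² = Q_enc/ε₀.
E = k|Q_enc|/r² = (8.99×10^9)(1.111×10^-8)/(0.0634)² = 2.48×10^4 N/C.

E = 2.48×10^4 N/C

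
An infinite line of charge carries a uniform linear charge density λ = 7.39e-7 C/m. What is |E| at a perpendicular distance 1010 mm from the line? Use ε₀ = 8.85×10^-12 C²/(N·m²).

By cylindrical symmetry E is radial; use a coaxial Gaussian cylinder of radius 1010 mm and length L.
Q_enc = λL, so λ_enc = 7.39e-7 C/m.
By Gauss's law (flux through the curved wall only), E·2πrL = λ_enc L/ε₀.
E = |λ_enc|/(2πε₀r) = (7.39×10^-7)/(2π·8.85×10^-12·1.01) = 1.32×10^4 N/C.

E = 1.32×10^4 V/m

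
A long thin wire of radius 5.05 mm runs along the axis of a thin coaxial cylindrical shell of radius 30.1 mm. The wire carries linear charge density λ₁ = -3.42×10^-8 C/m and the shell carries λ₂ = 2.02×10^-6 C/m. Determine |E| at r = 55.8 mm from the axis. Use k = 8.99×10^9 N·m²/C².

Choose a coaxial cylinder of radius r = 55.8 mm (arbitrary length L) as the Gaussian surface (r > 30.1 mm, enclosing both).
λ_enc = λ₁ + λ₂ = (-3.42e-8) + (2.02e-6) = 1.986×10^-6 C/m.
Gauss's law: E·2πrL = λ_enc L/ε₀.
E = 2k|λ_enc|/r = 2(8.99×10^9)(1.986e-6)/(0.0558) = 6.40e5 N/C.

E = 6.40×10^5 N/C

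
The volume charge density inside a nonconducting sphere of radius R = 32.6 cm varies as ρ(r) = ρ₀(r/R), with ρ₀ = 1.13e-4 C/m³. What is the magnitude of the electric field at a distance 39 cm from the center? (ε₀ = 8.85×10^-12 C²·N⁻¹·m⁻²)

E ≈ 7.27×10^5 N/C

Symmetry ⇒ E = E(r) r̂. Gaussian sphere of radius r = 39 cm (r > R, all charge enclosed).
Q_enc = 4π ∫₀^R ρ₀(r'/R)^1 r'² dr' = 4πρ₀R³/4 = 1.23×10^-5 C.
Since E is radial and uniform over the Gaussian sphere, Φ = E·4πr² = Q_enc/ε₀.
E = |Q_enc|/(4πε₀r²) = (1.23e-5)/(4π·8.85×10^-12·(0.39)²) = 7.27×10^5 N/C.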